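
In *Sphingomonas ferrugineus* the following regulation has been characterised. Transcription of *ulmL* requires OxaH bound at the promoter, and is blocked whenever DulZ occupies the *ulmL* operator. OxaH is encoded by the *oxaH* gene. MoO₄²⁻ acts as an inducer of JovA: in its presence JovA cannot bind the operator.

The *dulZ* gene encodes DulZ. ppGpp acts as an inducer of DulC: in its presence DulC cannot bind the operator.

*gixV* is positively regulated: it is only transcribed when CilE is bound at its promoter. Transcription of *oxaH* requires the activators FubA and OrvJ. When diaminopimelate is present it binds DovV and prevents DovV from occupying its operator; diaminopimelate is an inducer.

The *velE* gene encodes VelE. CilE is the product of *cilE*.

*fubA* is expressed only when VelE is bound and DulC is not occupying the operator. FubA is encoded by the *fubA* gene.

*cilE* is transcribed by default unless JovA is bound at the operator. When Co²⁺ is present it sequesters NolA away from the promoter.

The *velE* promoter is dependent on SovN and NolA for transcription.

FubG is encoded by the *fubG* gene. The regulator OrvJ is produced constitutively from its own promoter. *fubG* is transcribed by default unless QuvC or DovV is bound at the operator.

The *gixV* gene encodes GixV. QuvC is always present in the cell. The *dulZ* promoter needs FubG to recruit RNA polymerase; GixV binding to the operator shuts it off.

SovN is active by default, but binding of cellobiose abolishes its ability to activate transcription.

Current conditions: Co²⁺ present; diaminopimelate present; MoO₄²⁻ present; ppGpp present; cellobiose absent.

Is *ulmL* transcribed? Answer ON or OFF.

QuvC is produced constitutively and is active.
Diaminopimelate is present, so DovV is inactive.
With repressor QuvC bound, *fubG* is not transcribed.
So FubG is not produced.
MoO₄²⁻ is present, so JovA is inactive.
With no repressor bound, *cilE* is transcribed.
So CilE is produced and active.
No repressor is bound and CilE is active, so *gixV* is transcribed.
So GixV is produced and active.
With repressor GixV bound, *dulZ* is not transcribed.
So DulZ is not produced.
ppGpp is present, so DulC is inactive.
Cellobiose is absent, so SovN is active.
Co²⁺ is present, so NolA is inactive.
Required activator NolA is absent, so *velE* is not transcribed.
So VelE is not produced.
Required activator VelE is absent, so *fubA* is not transcribed.
So FubA is not produced.
OrvJ is produced constitutively and is active.
Required activator FubA is absent, so *oxaH* is not transcribed.
So OxaH is not produced.
Required activator OxaH is absent, so *ulmL* is not transcribed.

OFF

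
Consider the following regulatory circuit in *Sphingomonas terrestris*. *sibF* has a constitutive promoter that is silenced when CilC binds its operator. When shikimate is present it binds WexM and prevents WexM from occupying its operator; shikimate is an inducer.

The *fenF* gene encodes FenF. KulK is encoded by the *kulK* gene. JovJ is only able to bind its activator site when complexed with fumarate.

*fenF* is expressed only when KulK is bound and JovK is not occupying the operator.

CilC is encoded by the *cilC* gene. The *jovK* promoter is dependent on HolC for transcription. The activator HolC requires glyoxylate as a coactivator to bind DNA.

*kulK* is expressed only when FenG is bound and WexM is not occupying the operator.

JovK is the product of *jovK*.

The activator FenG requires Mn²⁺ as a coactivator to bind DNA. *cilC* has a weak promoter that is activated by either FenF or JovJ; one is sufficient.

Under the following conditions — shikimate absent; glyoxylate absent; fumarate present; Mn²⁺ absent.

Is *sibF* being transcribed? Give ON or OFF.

Glyoxylate is absent, so HolC is inactive.
Required activator HolC is absent, so *jovK* is not transcribed.
So JovK is not produced.
Mn²⁺ is absent, so FenG is inactive.
Shikimate is absent, so WexM is active.
With repressor WexM bound, *kulK* is not transcribed.
So KulK is not produced.
Required activator KulK is absent, so *fenF* is not transcribed.
So FenF is not produced.
Fumarate is present, so JovJ is active.
Activator JovJ is present, so *cilC* is transcribed.
So CilC is produced and active.
With repressor CilC bound, *sibF* is not transcribed.

OFF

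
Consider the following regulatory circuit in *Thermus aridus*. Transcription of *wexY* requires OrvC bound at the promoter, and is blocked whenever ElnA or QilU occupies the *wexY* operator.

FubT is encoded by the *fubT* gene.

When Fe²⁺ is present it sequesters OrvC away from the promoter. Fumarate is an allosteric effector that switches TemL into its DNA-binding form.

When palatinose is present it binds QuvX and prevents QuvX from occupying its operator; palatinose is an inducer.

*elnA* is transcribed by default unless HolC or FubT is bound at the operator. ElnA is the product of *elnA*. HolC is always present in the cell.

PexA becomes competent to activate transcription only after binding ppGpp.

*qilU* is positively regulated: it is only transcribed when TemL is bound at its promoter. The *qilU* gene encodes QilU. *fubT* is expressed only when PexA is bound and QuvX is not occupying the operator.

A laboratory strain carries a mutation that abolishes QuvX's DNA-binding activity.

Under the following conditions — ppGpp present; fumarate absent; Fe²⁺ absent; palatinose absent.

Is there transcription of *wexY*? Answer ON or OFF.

ON

Fe²⁺ is absent, so OrvC is active.
HolC is produced constitutively and is active.
QuvX is non-functional in this strain, so it has no effect.
ppGpp is present, so PexA is active.
No repressor is bound and PexA is active, so *fubT* is transcribed.
So FubT is produced and active.
With repressor HolC bound, *elnA* is not transcribed.
So ElnA is not produced.
Fumarate is absent, so TemL is inactive.
Required activator TemL is absent, so *qilU* is not transcribed.
So QilU is not produced.
No repressor is bound and OrvC is active, so *wexY* is transcribed.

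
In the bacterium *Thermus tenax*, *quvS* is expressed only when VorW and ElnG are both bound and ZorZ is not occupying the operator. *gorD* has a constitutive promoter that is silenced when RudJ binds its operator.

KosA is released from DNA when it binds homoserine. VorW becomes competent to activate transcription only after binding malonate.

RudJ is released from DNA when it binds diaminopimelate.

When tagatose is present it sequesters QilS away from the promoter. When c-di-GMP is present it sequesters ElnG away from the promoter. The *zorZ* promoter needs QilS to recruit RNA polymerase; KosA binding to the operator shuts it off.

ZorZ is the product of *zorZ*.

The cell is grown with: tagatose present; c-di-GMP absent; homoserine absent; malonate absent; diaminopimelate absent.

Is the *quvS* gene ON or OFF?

OFF

Malonate is absent, so VorW is inactive.
c-di-GMP is absent, so ElnG is active.
Tagatose is present, so QilS is inactive.
Homoserine is absent, so KosA is active.
With repressor KosA bound, *zorZ* is not transcribed.
So ZorZ is not produced.
Required activator VorW is absent, so *quvS* is not transcribed.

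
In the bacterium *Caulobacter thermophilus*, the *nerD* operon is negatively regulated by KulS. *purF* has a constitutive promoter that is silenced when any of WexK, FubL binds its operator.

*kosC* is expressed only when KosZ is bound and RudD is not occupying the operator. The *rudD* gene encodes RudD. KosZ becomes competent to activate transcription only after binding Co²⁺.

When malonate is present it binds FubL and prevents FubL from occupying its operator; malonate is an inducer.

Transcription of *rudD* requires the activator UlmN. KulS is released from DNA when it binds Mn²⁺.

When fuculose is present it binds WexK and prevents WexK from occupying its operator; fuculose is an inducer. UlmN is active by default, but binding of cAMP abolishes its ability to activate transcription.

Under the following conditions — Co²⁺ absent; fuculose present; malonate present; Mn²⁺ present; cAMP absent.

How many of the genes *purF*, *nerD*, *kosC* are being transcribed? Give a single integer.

2

Fuculose is present, so WexK is inactive.
Malonate is present, so FubL is inactive.
With no repressor bound, *purF* is transcribed.
→ *purF* is ON.
Mn²⁺ is present, so KulS is inactive.
With no repressor bound, *nerD* is transcribed.
→ *nerD* is ON.
Co²⁺ is absent, so KosZ is inactive.
cAMP is absent, so UlmN is active.
No repressor is bound and UlmN is active, so *rudD* is transcribed.
So RudD is produced and active.
With repressor RudD bound, *kosC* is not transcribed.
→ *kosC* is OFF.
2 of the 3 genes are transcribed.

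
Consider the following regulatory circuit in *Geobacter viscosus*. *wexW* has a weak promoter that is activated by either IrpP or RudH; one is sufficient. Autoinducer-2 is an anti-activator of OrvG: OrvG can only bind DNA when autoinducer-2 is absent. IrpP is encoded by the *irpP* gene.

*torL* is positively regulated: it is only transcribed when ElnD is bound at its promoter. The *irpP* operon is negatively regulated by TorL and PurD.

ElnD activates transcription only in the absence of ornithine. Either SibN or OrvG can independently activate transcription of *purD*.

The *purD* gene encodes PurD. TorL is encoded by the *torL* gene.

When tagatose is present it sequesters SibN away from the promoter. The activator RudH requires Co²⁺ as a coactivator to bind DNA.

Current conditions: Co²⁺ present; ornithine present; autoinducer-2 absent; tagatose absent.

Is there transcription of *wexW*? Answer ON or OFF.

ON

Ornithine is present, so ElnD is inactive.
Required activator ElnD is absent, so *torL* is not transcribed.
So TorL is not produced.
Tagatose is absent, so SibN is active.
Autoinducer-2 is absent, so OrvG is active.
Activator SibN is present, so *purD* is transcribed.
So PurD is produced and active.
With repressor PurD bound, *irpP* is not transcribed.
So IrpP is not produced.
Co²⁺ is present, so RudH is active.
Activator RudH is present, so *wexW* is transcribed.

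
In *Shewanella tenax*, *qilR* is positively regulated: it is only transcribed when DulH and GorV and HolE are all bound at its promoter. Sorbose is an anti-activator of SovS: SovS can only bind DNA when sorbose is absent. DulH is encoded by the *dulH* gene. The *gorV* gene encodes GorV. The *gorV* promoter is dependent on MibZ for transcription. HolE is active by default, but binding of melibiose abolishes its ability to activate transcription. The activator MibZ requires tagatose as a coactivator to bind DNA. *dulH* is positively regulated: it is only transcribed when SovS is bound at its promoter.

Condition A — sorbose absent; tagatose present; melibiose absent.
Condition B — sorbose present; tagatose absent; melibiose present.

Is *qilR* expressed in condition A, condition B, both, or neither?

Condition A:
Sorbose is absent, so SovS is active.
No repressor is bound and SovS is active, so *dulH* is transcribed.
So DulH is produced and active.
Tagatose is present, so MibZ is active.
No repressor is bound and MibZ is active, so *gorV* is transcribed.
So GorV is produced and active.
Melibiose is absent, so HolE is active.
No repressor is bound and DulH and GorV and HolE are active, so *qilR* is transcribed.
→ *qilR* is ON in A.
Condition B:
Sorbose is present, so SovS is inactive.
Required activator SovS is absent, so *dulH* is not transcribed.
So DulH is not produced.
Tagatose is absent, so MibZ is inactive.
Required activator MibZ is absent, so *gorV* is not transcribed.
So GorV is not produced.
Melibiose is present, so HolE is inactive.
Required activator DulH is absent, so *qilR* is not transcribed.
→ *qilR* is OFF in B.

A only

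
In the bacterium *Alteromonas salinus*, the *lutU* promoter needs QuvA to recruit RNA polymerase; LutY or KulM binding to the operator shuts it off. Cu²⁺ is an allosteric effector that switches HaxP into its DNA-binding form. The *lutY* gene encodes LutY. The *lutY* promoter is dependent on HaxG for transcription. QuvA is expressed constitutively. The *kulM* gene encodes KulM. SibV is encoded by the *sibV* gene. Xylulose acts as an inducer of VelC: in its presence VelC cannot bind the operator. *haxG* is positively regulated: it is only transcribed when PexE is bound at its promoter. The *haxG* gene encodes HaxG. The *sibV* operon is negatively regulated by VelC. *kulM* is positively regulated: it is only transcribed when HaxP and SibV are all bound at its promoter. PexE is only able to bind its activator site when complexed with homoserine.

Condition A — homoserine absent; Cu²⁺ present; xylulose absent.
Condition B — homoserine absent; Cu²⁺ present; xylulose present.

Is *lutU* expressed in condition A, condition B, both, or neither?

Condition A:
Homoserine is absent, so PexE is inactive.
Required activator PexE is absent, so *haxG* is not transcribed.
So HaxG is not produced.
Required activator HaxG is absent, so *lutY* is not transcribed.
So LutY is not produced.
Cu²⁺ is present, so HaxP is active.
Xylulose is absent, so VelC is active.
With repressor VelC bound, *sibV* is not transcribed.
So SibV is not produced.
Required activator SibV is absent, so *kulM* is not transcribed.
So KulM is not produced.
QuvA is produced constitutively and is active.
No repressor is bound and QuvA is active, so *lutU* is transcribed.
→ *lutU* is ON in A.
Condition B:
Homoserine is absent, so PexE is inactive.
Required activator PexE is absent, so *haxG* is not transcribed.
So HaxG is not produced.
Required activator HaxG is absent, so *lutY* is not transcribed.
So LutY is not produced.
Cu²⁺ is present, so HaxP is active.
Xylulose is present, so VelC is inactive.
With no repressor bound, *sibV* is transcribed.
So SibV is produced and active.
No repressor is bound and HaxP and SibV are active, so *kulM* is transcribed.
So KulM is produced and active.
QuvA is produced constitutively and is active.
With repressor KulM bound, *lutU* is not transcribed.
→ *lutU* is OFF in B.

A only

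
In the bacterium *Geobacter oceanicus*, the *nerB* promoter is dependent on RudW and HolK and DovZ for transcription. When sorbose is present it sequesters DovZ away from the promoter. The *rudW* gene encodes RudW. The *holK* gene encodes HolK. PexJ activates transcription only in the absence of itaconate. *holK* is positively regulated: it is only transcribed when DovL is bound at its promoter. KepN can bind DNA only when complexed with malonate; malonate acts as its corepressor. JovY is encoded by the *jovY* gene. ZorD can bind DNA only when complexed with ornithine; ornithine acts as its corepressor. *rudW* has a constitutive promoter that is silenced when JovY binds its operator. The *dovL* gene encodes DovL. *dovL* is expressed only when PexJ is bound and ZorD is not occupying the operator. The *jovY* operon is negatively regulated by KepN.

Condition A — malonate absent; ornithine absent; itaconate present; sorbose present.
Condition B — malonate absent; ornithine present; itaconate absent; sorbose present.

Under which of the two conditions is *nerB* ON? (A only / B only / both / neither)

neither

Condition A:
Malonate is absent, so KepN is inactive.
With no repressor bound, *jovY* is transcribed.
So JovY is produced and active.
With repressor JovY bound, *rudW* is not transcribed.
So RudW is not produced.
Ornithine is absent, so ZorD is inactive.
Itaconate is present, so PexJ is inactive.
Required activator PexJ is absent, so *dovL* is not transcribed.
So DovL is not produced.
Required activator DovL is absent, so *holK* is not transcribed.
So HolK is not produced.
Sorbose is present, so DovZ is inactive.
Required activator RudW is absent, so *nerB* is not transcribed.
→ *nerB* is OFF in A.
Condition B:
Malonate is absent, so KepN is inactive.
With no repressor bound, *jovY* is transcribed.
So JovY is produced and active.
With repressor JovY bound, *rudW* is not transcribed.
So RudW is not produced.
Ornithine is present, so ZorD is active.
Itaconate is absent, so PexJ is active.
With repressor ZorD bound, *dovL* is not transcribed.
So DovL is not produced.
Required activator DovL is absent, so *holK* is not transcribed.
So HolK is not produced.
Sorbose is present, so DovZ is inactive.
Required activator RudW is absent, so *nerB* is not transcribed.
→ *nerB* is OFF in B.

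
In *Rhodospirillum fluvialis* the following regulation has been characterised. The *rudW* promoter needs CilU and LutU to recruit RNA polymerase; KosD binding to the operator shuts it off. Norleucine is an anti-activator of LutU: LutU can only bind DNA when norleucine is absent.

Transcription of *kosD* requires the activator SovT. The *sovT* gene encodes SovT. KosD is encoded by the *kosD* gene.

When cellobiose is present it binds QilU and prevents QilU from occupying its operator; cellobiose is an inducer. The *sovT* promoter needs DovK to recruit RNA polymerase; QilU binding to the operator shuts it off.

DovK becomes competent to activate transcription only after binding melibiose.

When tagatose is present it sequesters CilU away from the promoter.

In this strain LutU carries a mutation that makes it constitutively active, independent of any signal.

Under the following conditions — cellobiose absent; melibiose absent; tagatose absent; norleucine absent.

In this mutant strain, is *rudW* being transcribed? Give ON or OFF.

Tagatose is absent, so CilU is active.
LutU is constitutively active in this strain.
Melibiose is absent, so DovK is inactive.
Cellobiose is absent, so QilU is active.
With repressor QilU bound, *sovT* is not transcribed.
So SovT is not produced.
Required activator SovT is absent, so *kosD* is not transcribed.
So KosD is not produced.
No repressor is bound and CilU and LutU are active, so *rudW* is transcribed.

ON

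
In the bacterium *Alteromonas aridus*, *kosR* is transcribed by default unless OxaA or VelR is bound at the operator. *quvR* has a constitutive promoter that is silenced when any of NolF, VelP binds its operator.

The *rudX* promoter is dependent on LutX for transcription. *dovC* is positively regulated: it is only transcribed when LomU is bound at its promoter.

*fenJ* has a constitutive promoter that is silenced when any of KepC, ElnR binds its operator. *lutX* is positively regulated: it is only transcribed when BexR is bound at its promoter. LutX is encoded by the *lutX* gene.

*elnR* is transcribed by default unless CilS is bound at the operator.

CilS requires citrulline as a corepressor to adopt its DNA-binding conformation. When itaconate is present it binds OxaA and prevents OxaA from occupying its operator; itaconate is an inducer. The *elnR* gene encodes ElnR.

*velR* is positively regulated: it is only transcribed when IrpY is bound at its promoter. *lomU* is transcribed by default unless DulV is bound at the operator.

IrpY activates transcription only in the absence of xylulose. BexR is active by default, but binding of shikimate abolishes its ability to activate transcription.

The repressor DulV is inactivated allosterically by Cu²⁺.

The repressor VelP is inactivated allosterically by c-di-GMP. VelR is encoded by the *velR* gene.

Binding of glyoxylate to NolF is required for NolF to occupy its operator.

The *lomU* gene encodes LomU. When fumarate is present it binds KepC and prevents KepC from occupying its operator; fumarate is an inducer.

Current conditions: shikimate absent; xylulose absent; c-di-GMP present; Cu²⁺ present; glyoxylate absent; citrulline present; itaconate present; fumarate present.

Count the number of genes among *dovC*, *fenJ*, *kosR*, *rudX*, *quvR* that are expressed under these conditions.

4

Cu²⁺ is present, so DulV is inactive.
With no repressor bound, *lomU* is transcribed.
So LomU is produced and active.
No repressor is bound and LomU is active, so *dovC* is transcribed.
→ *dovC* is ON.
Fumarate is present, so KepC is inactive.
Citrulline is present, so CilS is active.
With repressor CilS bound, *elnR* is not transcribed.
So ElnR is not produced.
With no repressor bound, *fenJ* is transcribed.
→ *fenJ* is ON.
Itaconate is present, so OxaA is inactive.
Xylulose is absent, so IrpY is active.
No repressor is bound and IrpY is active, so *velR* is transcribed.
So VelR is produced and active.
With repressor VelR bound, *kosR* is not transcribed.
→ *kosR* is OFF.
Shikimate is absent, so BexR is active.
No repressor is bound and BexR is active, so *lutX* is transcribed.
So LutX is produced and active.
No repressor is bound and LutX is active, so *rudX* is transcribed.
→ *rudX* is ON.
Glyoxylate is absent, so NolF is inactive.
c-di-GMP is present, so VelP is inactive.
With no repressor bound, *quvR* is transcribed.
→ *quvR* is ON.
4 of the 5 genes are transcribed.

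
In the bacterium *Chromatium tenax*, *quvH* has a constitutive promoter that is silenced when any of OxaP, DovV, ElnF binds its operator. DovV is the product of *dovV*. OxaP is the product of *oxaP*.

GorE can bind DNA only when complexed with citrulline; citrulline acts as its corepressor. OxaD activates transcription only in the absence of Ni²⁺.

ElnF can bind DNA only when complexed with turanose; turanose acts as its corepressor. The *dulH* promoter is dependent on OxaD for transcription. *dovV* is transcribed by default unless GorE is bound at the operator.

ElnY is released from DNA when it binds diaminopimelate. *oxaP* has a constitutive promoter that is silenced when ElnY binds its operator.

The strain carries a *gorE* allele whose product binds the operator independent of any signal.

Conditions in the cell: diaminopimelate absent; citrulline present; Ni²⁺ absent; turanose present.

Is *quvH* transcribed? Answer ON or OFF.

Diaminopimelate is absent, so ElnY is active.
With repressor ElnY bound, *oxaP* is not transcribed.
So OxaP is not produced.
GorE is constitutively active in this strain.
With repressor GorE bound, *dovV* is not transcribed.
So DovV is not produced.
Turanose is present, so ElnF is active.
With repressor ElnF bound, *quvH* is not transcribed.

OFF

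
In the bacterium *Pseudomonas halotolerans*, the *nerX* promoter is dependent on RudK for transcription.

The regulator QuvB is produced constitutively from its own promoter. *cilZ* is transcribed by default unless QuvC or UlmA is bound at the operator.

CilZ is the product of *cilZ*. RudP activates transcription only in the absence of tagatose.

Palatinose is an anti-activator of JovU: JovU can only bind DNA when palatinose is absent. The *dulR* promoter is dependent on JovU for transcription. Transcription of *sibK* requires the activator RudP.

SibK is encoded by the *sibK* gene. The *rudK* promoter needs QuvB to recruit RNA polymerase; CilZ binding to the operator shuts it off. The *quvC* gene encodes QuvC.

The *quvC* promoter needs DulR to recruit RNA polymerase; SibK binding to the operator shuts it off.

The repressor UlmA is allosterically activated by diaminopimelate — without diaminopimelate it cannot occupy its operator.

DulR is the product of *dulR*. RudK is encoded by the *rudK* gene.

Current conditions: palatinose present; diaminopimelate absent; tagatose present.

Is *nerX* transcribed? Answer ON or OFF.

OFF

Tagatose is present, so RudP is inactive.
Required activator RudP is absent, so *sibK* is not transcribed.
So SibK is not produced.
Palatinose is present, so JovU is inactive.
Required activator JovU is absent, so *dulR* is not transcribed.
So DulR is not produced.
Required activator DulR is absent, so *quvC* is not transcribed.
So QuvC is not produced.
Diaminopimelate is absent, so UlmA is inactive.
With no repressor bound, *cilZ* is transcribed.
So CilZ is produced and active.
QuvB is produced constitutively and is active.
With repressor CilZ bound, *rudK* is not transcribed.
So RudK is not produced.
Required activator RudK is absent, so *nerX* is not transcribed.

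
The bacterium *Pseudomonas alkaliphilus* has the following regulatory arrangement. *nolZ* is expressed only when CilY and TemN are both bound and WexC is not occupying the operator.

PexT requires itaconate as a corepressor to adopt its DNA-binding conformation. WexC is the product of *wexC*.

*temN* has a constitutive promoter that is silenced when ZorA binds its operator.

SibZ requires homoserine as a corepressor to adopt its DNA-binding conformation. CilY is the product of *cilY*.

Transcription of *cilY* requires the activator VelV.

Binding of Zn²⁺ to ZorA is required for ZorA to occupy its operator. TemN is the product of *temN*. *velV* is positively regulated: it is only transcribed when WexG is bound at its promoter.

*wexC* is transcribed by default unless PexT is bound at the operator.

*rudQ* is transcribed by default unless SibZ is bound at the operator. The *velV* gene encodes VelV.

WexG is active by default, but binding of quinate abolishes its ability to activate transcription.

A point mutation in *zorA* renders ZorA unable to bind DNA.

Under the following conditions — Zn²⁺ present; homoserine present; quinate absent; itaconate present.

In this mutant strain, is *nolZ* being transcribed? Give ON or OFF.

ON

Quinate is absent, so WexG is active.
No repressor is bound and WexG is active, so *velV* is transcribed.
So VelV is produced and active.
No repressor is bound and VelV is active, so *cilY* is transcribed.
So CilY is produced and active.
Itaconate is present, so PexT is active.
With repressor PexT bound, *wexC* is not transcribed.
So WexC is not produced.
ZorA is non-functional in this strain, so it has no effect.
With no repressor bound, *temN* is transcribed.
So TemN is produced and active.
No repressor is bound and CilY and TemN are active, so *nolZ* is transcribed.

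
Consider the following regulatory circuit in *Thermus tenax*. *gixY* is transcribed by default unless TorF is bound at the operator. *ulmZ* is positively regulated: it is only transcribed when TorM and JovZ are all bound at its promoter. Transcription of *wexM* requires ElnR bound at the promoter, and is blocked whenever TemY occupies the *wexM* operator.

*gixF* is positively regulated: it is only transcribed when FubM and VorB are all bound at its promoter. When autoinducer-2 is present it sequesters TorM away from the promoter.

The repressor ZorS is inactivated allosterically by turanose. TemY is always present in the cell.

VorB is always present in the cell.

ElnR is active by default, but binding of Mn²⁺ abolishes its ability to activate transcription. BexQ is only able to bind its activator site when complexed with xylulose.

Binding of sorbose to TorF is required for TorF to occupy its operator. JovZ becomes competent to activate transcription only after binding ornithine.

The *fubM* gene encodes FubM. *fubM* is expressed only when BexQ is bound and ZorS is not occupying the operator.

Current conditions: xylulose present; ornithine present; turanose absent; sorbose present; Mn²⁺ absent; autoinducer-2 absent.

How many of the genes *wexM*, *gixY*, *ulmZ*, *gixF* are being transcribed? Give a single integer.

1

Mn²⁺ is absent, so ElnR is active.
TemY is produced constitutively and is active.
With repressor TemY bound, *wexM* is not transcribed.
→ *wexM* is OFF.
Sorbose is present, so TorF is active.
With repressor TorF bound, *gixY* is not transcribed.
→ *gixY* is OFF.
Autoinducer-2 is absent, so TorM is active.
Ornithine is present, so JovZ is active.
No repressor is bound and TorM and JovZ are active, so *ulmZ* is transcribed.
→ *ulmZ* is ON.
Xylulose is present, so BexQ is active.
Turanose is absent, so ZorS is active.
With repressor ZorS bound, *fubM* is not transcribed.
So FubM is not produced.
VorB is produced constitutively and is active.
Required activator FubM is absent, so *gixF* is not transcribed.
→ *gixF* is OFF.
1 of the 4 genes is transcribed.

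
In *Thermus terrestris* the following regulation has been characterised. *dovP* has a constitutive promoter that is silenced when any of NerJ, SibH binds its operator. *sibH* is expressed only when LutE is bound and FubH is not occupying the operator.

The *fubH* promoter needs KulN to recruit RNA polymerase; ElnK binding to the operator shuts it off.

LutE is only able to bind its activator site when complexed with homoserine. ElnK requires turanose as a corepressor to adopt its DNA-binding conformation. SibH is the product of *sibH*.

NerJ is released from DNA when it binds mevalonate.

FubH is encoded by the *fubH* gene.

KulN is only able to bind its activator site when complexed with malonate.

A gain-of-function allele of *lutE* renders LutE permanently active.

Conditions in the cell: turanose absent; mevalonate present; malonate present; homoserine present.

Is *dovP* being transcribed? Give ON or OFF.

ON

Mevalonate is present, so NerJ is inactive.
Turanose is absent, so ElnK is inactive.
Malonate is present, so KulN is active.
No repressor is bound and KulN is active, so *fubH* is transcribed.
So FubH is produced and active.
LutE is constitutively active in this strain.
With repressor FubH bound, *sibH* is not transcribed.
So SibH is not produced.
With no repressor bound, *dovP* is transcribed.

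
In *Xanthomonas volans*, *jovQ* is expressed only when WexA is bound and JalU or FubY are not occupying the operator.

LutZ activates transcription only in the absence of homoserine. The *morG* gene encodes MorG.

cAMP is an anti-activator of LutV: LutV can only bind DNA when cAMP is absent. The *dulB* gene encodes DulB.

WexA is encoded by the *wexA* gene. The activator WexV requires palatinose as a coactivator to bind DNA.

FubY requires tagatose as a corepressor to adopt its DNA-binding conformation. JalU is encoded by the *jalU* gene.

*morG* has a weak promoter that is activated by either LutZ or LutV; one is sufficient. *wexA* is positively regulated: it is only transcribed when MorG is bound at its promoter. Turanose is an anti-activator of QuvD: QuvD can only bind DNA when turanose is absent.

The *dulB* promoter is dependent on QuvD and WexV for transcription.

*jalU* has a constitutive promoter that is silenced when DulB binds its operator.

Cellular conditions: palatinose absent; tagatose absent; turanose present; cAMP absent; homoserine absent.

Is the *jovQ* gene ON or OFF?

OFF

Turanose is present, so QuvD is inactive.
Palatinose is absent, so WexV is inactive.
Required activator QuvD is absent, so *dulB* is not transcribed.
So DulB is not produced.
With no repressor bound, *jalU* is transcribed.
So JalU is produced and active.
Homoserine is absent, so LutZ is active.
cAMP is absent, so LutV is active.
Activator LutZ is present, so *morG* is transcribed.
So MorG is produced and active.
No repressor is bound and MorG is active, so *wexA* is transcribed.
So WexA is produced and active.
Tagatose is absent, so FubY is inactive.
With repressor JalU bound, *jovQ* is not transcribed.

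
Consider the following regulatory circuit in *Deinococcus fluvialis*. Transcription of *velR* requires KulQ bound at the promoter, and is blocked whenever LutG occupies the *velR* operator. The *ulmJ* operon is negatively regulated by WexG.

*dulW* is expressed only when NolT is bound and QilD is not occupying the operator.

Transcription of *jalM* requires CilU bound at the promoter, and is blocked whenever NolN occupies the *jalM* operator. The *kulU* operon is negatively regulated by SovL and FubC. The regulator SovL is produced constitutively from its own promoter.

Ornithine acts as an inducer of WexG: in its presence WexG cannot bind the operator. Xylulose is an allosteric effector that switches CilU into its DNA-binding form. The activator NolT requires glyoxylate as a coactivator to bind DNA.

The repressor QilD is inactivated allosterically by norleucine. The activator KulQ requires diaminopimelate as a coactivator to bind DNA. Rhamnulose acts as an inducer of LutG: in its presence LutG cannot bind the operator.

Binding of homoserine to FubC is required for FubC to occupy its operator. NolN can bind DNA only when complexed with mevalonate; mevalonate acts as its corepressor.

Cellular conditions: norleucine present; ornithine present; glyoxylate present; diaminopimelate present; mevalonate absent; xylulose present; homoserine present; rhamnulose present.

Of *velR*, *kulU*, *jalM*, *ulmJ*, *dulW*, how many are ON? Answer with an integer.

Diaminopimelate is present, so KulQ is active.
Rhamnulose is present, so LutG is inactive.
No repressor is bound and KulQ is active, so *velR* is transcribed.
→ *velR* is ON.
SovL is produced constitutively and is active.
Homoserine is present, so FubC is active.
With repressor SovL bound, *kulU* is not transcribed.
→ *kulU* is OFF.
Xylulose is present, so CilU is active.
Mevalonate is absent, so NolN is inactive.
No repressor is bound and CilU is active, so *jalM* is transcribed.
→ *jalM* is ON.
Ornithine is present, so WexG is inactive.
With no repressor bound, *ulmJ* is transcribed.
→ *ulmJ* is ON.
Norleucine is present, so QilD is inactive.
Glyoxylate is present, so NolT is active.
No repressor is bound and NolT is active, so *dulW* is transcribed.
→ *dulW* is ON.
4 of the 5 genes are transcribed.

4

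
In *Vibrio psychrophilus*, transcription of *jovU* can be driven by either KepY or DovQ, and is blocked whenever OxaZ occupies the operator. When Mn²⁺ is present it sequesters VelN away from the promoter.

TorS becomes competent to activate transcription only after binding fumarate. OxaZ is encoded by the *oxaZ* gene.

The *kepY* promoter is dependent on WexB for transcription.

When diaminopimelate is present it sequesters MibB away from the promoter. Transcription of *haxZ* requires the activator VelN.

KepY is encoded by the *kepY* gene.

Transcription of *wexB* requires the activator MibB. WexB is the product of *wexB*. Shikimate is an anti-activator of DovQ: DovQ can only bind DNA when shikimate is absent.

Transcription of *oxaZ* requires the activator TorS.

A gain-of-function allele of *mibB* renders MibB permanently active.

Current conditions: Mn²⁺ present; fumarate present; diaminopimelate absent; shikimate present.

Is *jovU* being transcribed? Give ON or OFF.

MibB is constitutively active in this strain.
No repressor is bound and MibB is active, so *wexB* is transcribed.
So WexB is produced and active.
No repressor is bound and WexB is active, so *kepY* is transcribed.
So KepY is produced and active.
Shikimate is present, so DovQ is inactive.
Fumarate is present, so TorS is active.
No repressor is bound and TorS is active, so *oxaZ* is transcribed.
So OxaZ is produced and active.
With repressor OxaZ bound, *jovU* is not transcribed.

OFF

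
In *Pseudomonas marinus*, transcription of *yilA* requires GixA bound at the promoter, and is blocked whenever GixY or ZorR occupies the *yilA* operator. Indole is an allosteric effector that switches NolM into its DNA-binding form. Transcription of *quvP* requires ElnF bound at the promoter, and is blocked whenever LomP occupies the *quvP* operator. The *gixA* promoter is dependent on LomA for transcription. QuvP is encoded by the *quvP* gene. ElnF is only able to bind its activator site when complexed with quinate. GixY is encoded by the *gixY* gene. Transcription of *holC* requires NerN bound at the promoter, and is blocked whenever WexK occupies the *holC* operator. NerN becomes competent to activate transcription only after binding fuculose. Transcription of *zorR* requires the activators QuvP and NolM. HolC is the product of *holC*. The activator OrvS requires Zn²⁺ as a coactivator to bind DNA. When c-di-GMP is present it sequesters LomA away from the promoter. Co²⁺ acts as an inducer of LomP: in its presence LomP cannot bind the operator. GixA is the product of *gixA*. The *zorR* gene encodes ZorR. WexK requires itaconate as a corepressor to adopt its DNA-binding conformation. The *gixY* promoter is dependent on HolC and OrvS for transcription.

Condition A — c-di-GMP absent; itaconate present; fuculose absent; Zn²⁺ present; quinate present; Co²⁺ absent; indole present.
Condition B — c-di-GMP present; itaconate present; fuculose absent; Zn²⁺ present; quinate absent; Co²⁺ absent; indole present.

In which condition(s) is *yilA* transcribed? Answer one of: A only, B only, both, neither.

A only

Condition A:
c-di-GMP is absent, so LomA is active.
No repressor is bound and LomA is active, so *gixA* is transcribed.
So GixA is produced and active.
Itaconate is present, so WexK is active.
Fuculose is absent, so NerN is inactive.
With repressor WexK bound, *holC* is not transcribed.
So HolC is not produced.
Zn²⁺ is present, so OrvS is active.
Required activator HolC is absent, so *gixY* is not transcribed.
So GixY is not produced.
Quinate is present, so ElnF is active.
Co²⁺ is absent, so LomP is active.
With repressor LomP bound, *quvP* is not transcribed.
So QuvP is not produced.
Indole is present, so NolM is active.
Required activator QuvP is absent, so *zorR* is not transcribed.
So ZorR is not produced.
No repressor is bound and GixA is active, so *yilA* is transcribed.
→ *yilA* is ON in A.
Condition B:
c-di-GMP is present, so LomA is inactive.
Required activator LomA is absent, so *gixA* is not transcribed.
So GixA is not produced.
Itaconate is present, so WexK is active.
Fuculose is absent, so NerN is inactive.
With repressor WexK bound, *holC* is not transcribed.
So HolC is not produced.
Zn²⁺ is present, so OrvS is active.
Required activator HolC is absent, so *gixY* is not transcribed.
So GixY is not produced.
Quinate is absent, so ElnF is inactive.
Co²⁺ is absent, so LomP is active.
With repressor LomP bound, *quvP* is not transcribed.
So QuvP is not produced.
Indole is present, so NolM is active.
Required activator QuvP is absent, so *zorR* is not transcribed.
So ZorR is not produced.
Required activator GixA is absent, so *yilA* is not transcribed.
→ *yilA* is OFF in B.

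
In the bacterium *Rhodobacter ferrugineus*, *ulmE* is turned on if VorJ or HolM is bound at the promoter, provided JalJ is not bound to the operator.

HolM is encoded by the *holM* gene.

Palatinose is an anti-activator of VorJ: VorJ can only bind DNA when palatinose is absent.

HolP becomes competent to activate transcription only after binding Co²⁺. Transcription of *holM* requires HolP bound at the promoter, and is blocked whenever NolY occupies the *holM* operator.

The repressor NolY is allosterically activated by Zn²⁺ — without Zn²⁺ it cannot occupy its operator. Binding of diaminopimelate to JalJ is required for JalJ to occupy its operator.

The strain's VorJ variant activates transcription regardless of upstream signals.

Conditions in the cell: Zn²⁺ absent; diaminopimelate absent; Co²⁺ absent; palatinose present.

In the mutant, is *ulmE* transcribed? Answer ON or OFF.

ON

VorJ is constitutively active in this strain.
Co²⁺ is absent, so HolP is inactive.
Zn²⁺ is absent, so NolY is inactive.
Required activator HolP is absent, so *holM* is not transcribed.
So HolM is not produced.
Diaminopimelate is absent, so JalJ is inactive.
Activator VorJ is present, so *ulmE* is transcribed.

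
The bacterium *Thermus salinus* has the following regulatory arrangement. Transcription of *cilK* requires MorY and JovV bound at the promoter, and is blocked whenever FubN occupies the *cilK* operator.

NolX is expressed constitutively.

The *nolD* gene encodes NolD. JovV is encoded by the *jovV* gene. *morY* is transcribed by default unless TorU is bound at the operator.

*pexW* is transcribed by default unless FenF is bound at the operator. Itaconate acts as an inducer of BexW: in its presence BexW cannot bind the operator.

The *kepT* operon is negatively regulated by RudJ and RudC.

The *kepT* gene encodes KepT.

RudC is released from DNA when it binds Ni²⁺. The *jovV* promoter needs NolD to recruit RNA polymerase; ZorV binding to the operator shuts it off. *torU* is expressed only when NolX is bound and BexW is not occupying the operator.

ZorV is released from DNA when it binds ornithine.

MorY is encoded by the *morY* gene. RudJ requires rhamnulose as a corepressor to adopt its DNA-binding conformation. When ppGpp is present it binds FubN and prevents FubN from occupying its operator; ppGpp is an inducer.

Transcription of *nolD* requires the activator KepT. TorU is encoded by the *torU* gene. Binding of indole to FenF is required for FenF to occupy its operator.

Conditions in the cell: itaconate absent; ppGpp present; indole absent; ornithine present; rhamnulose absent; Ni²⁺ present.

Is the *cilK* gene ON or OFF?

ON

Itaconate is absent, so BexW is active.
NolX is produced constitutively and is active.
With repressor BexW bound, *torU* is not transcribed.
So TorU is not produced.
With no repressor bound, *morY* is transcribed.
So MorY is produced and active.
Rhamnulose is absent, so RudJ is inactive.
Ni²⁺ is present, so RudC is inactive.
With no repressor bound, *kepT* is transcribed.
So KepT is produced and active.
No repressor is bound and KepT is active, so *nolD* is transcribed.
So NolD is produced and active.
Ornithine is present, so ZorV is inactive.
No repressor is bound and NolD is active, so *jovV* is transcribed.
So JovV is produced and active.
ppGpp is present, so FubN is inactive.
No repressor is bound and MorY and JovV are active, so *cilK* is transcribed.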